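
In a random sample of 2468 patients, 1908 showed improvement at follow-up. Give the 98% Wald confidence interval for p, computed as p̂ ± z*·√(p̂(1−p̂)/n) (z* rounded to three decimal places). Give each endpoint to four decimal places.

p̂ = 1908/2468 = 0.77310.
SE = √(p̂(1−p̂)/n) = √(0.175419/2468) = 0.008431.
The 98% critical value is z* = 2.326.
Margin of error: 2.326 × 0.008431 = 0.01961.
So the interval runs from 0.7535 to 0.7927.

(0.7535, 0.7927)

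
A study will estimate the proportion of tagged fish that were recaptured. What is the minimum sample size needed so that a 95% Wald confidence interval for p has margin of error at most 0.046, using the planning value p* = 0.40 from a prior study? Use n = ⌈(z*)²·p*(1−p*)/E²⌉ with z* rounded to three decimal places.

z* = 1.960 at the 95% level.
p*(1−p*) = 0.40·0.60 = 0.2400.
Required n before rounding: 3.841600 × 0.2400 / 0.046² = 435.720.
Rounding up, n = 436.

n = 436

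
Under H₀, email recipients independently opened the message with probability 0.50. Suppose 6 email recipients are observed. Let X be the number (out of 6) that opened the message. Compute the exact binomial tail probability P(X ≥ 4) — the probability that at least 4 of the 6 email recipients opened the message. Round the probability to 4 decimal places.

P = 0.3438

X ~ Binomial(n=6, p=0.50).
P(X ≥ 4) = C(6,4)·0.50^4·0.50^2 + C(6,5)·0.50^5·0.50^1 + C(6,6)·0.50^6·0.50^0.
= 0.234375 + 0.093750 + 0.015625 = 0.3438.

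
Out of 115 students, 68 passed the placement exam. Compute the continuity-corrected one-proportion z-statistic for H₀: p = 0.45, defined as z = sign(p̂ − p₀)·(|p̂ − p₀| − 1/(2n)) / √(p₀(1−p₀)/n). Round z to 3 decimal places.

z = 2.952

The sample proportion is 68/115 = 0.59130. p̂ − p₀ = 0.141304.
Continuity correction 1/(2n) = 1/230 = 0.004348.
Corrected numerator: |0.141304| − 0.004348 = 0.136956.
Under H₀, SE = √(p₀(1−p₀)/n) = √(0.45·0.55/115) = √0.002152174 = 0.046392.
z = (+)0.136956/0.046392 = 2.952.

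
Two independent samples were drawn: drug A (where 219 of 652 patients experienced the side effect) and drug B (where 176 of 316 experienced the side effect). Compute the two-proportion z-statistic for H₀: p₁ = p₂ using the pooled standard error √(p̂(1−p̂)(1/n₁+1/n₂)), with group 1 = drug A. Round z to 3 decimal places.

z = -6.562

p̂₁ = 219/652 = 0.33589, p̂₂ = 176/316 = 0.55696.
Pooled p̂ = (219+176)/(652+316) = 395/968 = 0.40806.
Pooled SE = √[0.2415466·0.00469830] ≈ 0.033688.
z = -0.22107/0.033688 = -6.562.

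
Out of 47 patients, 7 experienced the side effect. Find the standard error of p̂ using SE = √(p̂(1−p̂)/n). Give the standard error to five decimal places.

Sample proportion p̂ = 7/47 = 0.14894.
p̂(1−p̂) = 0.14894·0.85106 = 0.126757.
SE = √(0.126757/47) = √0.002696957 = 0.05193.

SE = 0.05193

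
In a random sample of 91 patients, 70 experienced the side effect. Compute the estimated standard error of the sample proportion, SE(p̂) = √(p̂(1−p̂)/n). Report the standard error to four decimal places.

SE = 0.0442

Sample proportion p̂ = 70/91 = 0.76923.
p̂(1−p̂) = 0.177515.
SE = √(0.177515/91) = 0.0442.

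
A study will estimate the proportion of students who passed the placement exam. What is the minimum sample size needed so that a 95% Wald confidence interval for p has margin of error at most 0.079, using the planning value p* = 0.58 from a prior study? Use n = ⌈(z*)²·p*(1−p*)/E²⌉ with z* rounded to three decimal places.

n = 150

z* = 1.960 at the 95% level.
p*(1−p*) = 0.58·0.42 = 0.2436.
(z*)²·p*(1−p*)/E² = 3.841600·0.2436/0.006241 = 149.946.
⌈149.946⌉ = 150.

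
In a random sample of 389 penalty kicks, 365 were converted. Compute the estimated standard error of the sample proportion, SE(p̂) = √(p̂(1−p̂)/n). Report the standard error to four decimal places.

SE = 0.0122

With x = 365 successes in n = 389, p̂ = 0.93830.
p̂(1−p̂) = 0.057893.
SE = √(0.057893/389) = 0.0122.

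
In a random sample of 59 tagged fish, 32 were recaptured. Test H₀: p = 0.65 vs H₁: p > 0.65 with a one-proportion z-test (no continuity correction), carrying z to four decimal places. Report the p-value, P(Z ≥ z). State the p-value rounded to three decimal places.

p-value = 0.958

With x = 32 successes in n = 59, p̂ = 0.54237.
Null standard error: √(0.65·0.35/59) = √0.003855932 = 0.062096.
Test statistic (full precision, shown to 4 dp): z = (32/59 − 0.65)/SE₀ ≈ -1.7332.
From the standard normal, P(Z ≥ z) = 0.958.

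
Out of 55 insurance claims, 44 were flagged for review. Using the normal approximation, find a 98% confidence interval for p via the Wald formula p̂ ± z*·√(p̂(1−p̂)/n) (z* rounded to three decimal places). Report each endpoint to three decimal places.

(0.675, 0.925)

With x = 44 successes in n = 55, p̂ = 0.80000.
SE(p̂) = √(0.80000·0.20000/55) = 0.053936.
For 98% confidence, z* = 2.326.
Margin = 2.326·0.053936 = 0.12546.
So the interval runs from 0.675 to 0.925.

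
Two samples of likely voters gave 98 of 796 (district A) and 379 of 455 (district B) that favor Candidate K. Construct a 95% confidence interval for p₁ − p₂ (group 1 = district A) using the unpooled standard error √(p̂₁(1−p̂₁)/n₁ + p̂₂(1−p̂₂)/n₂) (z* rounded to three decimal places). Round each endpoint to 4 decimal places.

p̂₁ = 98/796 = 0.12312, p̂₂ = 379/455 = 0.83297; p̂₁ − p̂₂ = -0.70985.
SE = √(0.000135626 + 0.000305787) = √0.000441413 = 0.021010.
For 95% confidence, z* = 1.960. Margin of error = 0.04118.
So the interval runs from -0.7510 to -0.6687.

(-0.7510, -0.6687)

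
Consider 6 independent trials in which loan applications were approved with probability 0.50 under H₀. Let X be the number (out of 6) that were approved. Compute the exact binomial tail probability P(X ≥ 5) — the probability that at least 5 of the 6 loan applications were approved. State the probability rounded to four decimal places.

X ~ Binomial(n=6, p=0.50).
P(X ≥ 5) = C(6,5)·0.50^5·0.50^1 + C(6,6)·0.50^6·0.50^0.
= 0.093750 + 0.015625 = 0.1094.

P = 0.1094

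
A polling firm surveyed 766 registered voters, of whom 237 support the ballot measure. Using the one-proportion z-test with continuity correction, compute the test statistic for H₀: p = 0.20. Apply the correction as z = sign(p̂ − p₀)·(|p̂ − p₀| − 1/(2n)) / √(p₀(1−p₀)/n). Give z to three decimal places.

z = 7.524

The sample proportion is 237/766 = 0.30940. p̂ − p₀ = 0.109399.
Continuity correction 1/(2n) = 1/1532 = 0.000653.
Corrected numerator: |0.109399| − 0.000653 = 0.108746.
Null standard error: √(0.20·0.80/766) = √0.000208877 = 0.014453.
z = (+)0.108746/0.014453 = 7.524.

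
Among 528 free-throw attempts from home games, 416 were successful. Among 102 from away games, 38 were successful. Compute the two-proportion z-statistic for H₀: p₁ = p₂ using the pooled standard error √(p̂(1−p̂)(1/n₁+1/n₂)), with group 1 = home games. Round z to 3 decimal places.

z = 8.558

Sample proportions: p̂₁ = 416/528 = 0.78788 and p̂₂ = 38/102 = 0.37255.
Pooled p̂ = (416+38)/(528+102) = 454/630 = 0.72063.
Pooled SE = √[0.2013202·0.01169786] ≈ 0.048529.
z = 0.41533/0.048529 = 8.558.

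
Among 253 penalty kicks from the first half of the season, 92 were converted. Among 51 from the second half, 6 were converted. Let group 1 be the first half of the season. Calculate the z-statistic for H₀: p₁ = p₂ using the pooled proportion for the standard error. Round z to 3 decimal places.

z = 3.429

Sample proportions: p̂₁ = 92/253 = 0.36364 and p̂₂ = 6/51 = 0.11765.
Pooled p̂ = (92+6)/(253+51) = 98/304 = 0.32237.
SE = √[p̂(1−p̂)(1/n₁+1/n₂)] = √[0.32237·0.67763·(1/253+1/51)] ≈ 0.071741.
z = (p̂₁ − p̂₂)/SE = (0.36364 − 0.11765)/0.071741 = 0.24599/0.071741 = 3.429.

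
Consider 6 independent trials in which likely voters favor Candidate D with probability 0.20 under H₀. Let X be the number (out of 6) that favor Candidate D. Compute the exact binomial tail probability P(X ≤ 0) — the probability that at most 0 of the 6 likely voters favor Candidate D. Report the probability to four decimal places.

X is binomial with n = 6 and p = 0.20.
P(X ≤ 0) = C(6,0)·0.20^0·0.80^6.
= 0.262144 = 0.2621.

P = 0.2621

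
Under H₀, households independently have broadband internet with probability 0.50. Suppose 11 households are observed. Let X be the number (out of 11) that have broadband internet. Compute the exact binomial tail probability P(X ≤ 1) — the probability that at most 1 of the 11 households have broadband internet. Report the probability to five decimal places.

P = 0.00586

X is binomial with n = 11 and p = 0.50.
P(X ≤ 1) = C(11,0)·0.50^0·0.50^11 + C(11,1)·0.50^1·0.50^10.
= 0.000488 + 0.005371 = 0.00586.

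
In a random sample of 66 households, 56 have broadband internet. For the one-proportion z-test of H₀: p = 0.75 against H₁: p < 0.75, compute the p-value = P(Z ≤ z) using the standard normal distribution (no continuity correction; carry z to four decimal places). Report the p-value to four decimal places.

Sample proportion p̂ = 56/66 = 0.84848.
Under H₀, SE = √(p₀(1−p₀)/n) = √(0.75·0.25/66) = √0.002840909 = 0.053300.
z = (p̂ − p₀)/SE = (56/66 − 0.75)/0.053300 ≈ 1.8477.
From the standard normal, P(Z ≤ z) = 0.9677.

p-value = 0.9677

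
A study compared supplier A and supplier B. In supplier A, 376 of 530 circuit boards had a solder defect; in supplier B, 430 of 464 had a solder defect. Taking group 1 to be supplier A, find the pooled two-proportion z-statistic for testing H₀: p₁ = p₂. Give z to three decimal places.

z = -8.727

p̂₁ = 376/530 = 0.70943, p̂₂ = 430/464 = 0.92672.
Pooled p̂ = (376+430)/(530+464) = 806/994 = 0.81087.
Pooled SE = √[0.1533628·0.00404196] ≈ 0.024898.
z = (p̂₁ − p̂₂)/SE = (0.70943 − 0.92672)/0.024898 = -0.21729/0.024898 = -8.727.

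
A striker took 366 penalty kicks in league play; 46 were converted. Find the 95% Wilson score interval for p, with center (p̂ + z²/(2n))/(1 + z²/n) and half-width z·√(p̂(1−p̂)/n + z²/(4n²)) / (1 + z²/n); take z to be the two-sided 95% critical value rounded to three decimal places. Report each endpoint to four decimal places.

(0.0956, 0.1636)

Here p̂ = 46/366 = 0.12568 and z = 1.960 (z² = 3.841600).
1 + z²/n = 1.010496.
Center = (0.12568 + 0.005248)/1.010496 = 0.12957.
Radicand: p̂(1−p̂)/n + z²/(4n²) = 0.000300237 + 0.000007170 = 0.000307407.
Half-width = 1.960·√0.000307407/1.010496 = 0.03401.
CI: 0.12957 ± 0.03401 = (0.0956, 0.1636).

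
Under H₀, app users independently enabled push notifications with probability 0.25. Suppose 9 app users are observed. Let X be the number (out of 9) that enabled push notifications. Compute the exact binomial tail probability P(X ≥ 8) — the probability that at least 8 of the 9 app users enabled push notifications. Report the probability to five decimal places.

X ~ Binomial(n=9, p=0.25).
P(X ≥ 8) = C(9,8)·0.25^8·0.75^1 + C(9,9)·0.25^9·0.75^0.
= 0.000103 + 0.000004 = 0.00011.

P = 0.00011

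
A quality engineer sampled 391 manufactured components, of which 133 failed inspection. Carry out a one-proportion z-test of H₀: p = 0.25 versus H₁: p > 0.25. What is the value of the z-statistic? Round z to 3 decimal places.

z = 4.117

The sample proportion is 133/391 = 0.34015.
Null standard error: √(0.25·0.75/391) = √0.000479540 = 0.021898.
Test statistic: z = 0.09015/0.021898 = 4.117.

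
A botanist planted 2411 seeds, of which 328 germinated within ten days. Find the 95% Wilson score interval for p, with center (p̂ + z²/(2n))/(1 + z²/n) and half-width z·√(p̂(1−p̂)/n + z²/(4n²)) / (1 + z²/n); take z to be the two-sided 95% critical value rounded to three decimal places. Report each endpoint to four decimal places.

p̂ = 328/2411 = 0.13604; z = 1.960, so z² = 3.841600.
Denominator 1 + z²/n = 1 + 3.841600/2411 = 1.001593.
Adjusted center: (0.13604 + z²/(2n))/1.001593 = 0.13662.
Radicand: p̂(1−p̂)/n + z²/(4n²) = 0.000048750 + 0.000000165 = 0.000048915.
Half-width = z·√(radicand)/denom = 1.960·0.006994/1.001593 = 0.01369.
CI: 0.13662 ± 0.01369 = (0.1229, 0.1503).

(0.1229, 0.1503)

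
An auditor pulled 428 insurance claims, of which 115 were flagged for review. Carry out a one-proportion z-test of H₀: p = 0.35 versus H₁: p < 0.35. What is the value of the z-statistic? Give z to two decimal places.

z = -3.53

The sample proportion is 115/428 = 0.26869.
SE₀ = √(0.35·0.65/428) = 0.023055.
Test statistic: z = -0.08131/0.023055 = -3.53.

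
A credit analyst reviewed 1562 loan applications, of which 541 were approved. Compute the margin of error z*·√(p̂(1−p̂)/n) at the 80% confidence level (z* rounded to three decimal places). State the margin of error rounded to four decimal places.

ME = 0.0154

p̂ = 541/1562 = 0.34635.
SE = √(p̂(1−p̂)/n) = √(0.226392/1562) = 0.012039.
For 80% confidence, z* = 1.282.
So ME = 0.0154.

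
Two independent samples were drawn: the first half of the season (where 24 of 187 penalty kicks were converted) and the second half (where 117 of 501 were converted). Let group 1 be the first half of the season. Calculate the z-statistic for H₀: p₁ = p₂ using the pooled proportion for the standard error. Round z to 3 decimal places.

z = -3.041

Sample proportions: p̂₁ = 24/187 = 0.12834 and p̂₂ = 117/501 = 0.23353.
Pooled p̂ = (24+117)/(187+501) = 141/688 = 0.20494.
SE = √[p̂(1−p̂)(1/n₁+1/n₂)] = √[0.20494·0.79506·(1/187+1/501)] ≈ 0.034591.
z = (p̂₁ − p̂₂)/SE = (0.12834 − 0.23353)/0.034591 = -0.10519/0.034591 = -3.041.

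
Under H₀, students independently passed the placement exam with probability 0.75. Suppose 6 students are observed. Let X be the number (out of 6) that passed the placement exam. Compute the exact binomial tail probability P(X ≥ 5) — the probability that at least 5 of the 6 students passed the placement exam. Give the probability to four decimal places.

P = 0.5339

X is binomial with n = 6 and p = 0.75.
P(X ≥ 5) = C(6,5)·0.75^5·0.25^1 + C(6,6)·0.75^6·0.25^0.
= 0.355957 + 0.177979 = 0.5339.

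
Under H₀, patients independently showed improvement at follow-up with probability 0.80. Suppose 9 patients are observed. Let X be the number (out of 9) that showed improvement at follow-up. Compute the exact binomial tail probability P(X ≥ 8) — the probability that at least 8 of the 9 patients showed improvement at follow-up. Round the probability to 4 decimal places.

P = 0.4362

X is binomial with n = 9 and p = 0.80.
P(X ≥ 8) = C(9,8)·0.80^8·0.20^1 + C(9,9)·0.80^9·0.20^0.
= 0.301990 + 0.134218 = 0.4362.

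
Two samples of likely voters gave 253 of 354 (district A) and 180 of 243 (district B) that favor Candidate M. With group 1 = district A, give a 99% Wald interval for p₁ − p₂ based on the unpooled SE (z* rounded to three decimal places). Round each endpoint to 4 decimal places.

(-0.1213, 0.0692)

p̂₁ = 253/354 = 0.71469, p̂₂ = 180/243 = 0.74074; p̂₁ − p̂₂ = -0.02605.
SE = √(0.000576013 + 0.000790304) = √0.001366317 = 0.036964.
For 99% confidence, z* = 2.576. Margin = 2.576·0.036964 = 0.09522.
So the interval runs from -0.1213 to 0.0692.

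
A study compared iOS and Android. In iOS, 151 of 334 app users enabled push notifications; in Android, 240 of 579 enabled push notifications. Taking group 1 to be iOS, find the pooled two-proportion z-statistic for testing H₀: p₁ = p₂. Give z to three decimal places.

Sample proportions: p̂₁ = 151/334 = 0.45210 and p̂₂ = 240/579 = 0.41451.
Pooling: p̂ = 391/913 = 0.42826.
SE = √[p̂(1−p̂)(1/n₁+1/n₂)] = √[0.42826·0.57174·(1/334+1/579)] ≈ 0.034000.
z = (p̂₁ − p̂₂)/SE = (0.45210 − 0.41451)/0.034000 = 0.03759/0.034000 = 1.106.

z = 1.106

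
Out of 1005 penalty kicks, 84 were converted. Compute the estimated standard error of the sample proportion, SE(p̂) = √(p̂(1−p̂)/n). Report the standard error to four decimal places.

With x = 84 successes in n = 1005, p̂ = 0.08358.
p̂(1−p̂) = 0.08358·0.91642 = 0.076594.
SE = √(0.076594/1005) = √0.000076213 = 0.0087.

SE = 0.0087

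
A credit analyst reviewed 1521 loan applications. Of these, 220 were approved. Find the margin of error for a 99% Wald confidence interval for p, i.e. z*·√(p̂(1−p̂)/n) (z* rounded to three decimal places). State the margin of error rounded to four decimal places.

Sample proportion p̂ = 220/1521 = 0.14464.
SE = √(p̂(1−p̂)/n) = √(0.123720/1521) = 0.009019.
The 99% critical value is z* = 2.576.
Margin of error = z*·SE = 2.576 × 0.009019 = 0.0232.

ME = 0.0232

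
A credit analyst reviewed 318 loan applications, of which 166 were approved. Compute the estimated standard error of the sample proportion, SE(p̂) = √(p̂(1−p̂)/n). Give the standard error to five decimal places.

SE = 0.02801

p̂ = 166/318 = 0.52201.
p̂(1−p̂) = 0.52201·0.47799 = 0.249516.
Dividing by n and taking the root: √0.000784642 = 0.02801.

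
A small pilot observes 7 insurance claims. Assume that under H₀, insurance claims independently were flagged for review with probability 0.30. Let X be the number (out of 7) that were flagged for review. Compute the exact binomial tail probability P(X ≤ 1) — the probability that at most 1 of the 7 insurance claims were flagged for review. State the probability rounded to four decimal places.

P = 0.3294

X ~ Binomial(n=7, p=0.30).
P(X ≤ 1) = C(7,0)·0.30^0·0.70^7 + C(7,1)·0.30^1·0.70^6.
= 0.082354 + 0.247063 = 0.3294.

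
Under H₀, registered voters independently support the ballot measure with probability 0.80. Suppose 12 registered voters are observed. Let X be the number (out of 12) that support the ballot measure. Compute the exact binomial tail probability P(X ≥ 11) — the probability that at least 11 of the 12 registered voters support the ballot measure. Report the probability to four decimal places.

P = 0.2749

X is binomial with n = 12 and p = 0.80.
P(X ≥ 11) = C(12,11)·0.80^11·0.20^1 + C(12,12)·0.80^12·0.20^0.
= 0.206158 + 0.068719 = 0.2749.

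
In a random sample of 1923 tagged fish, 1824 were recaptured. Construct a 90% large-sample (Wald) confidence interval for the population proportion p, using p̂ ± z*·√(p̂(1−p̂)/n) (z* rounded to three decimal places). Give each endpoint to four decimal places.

(0.9402, 0.9568)

p̂ = 1824/1923 = 0.94852.
SE(p̂) = √(0.94852·0.05148/1923) = 0.005039.
z* = 1.645 at the 90% level.
Margin of error: 1.645 × 0.005039 = 0.00829.
So the interval runs from 0.9402 to 0.9568.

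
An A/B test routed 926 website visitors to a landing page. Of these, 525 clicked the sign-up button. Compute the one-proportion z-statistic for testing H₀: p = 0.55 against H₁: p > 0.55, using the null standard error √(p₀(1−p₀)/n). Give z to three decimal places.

With x = 525 successes in n = 926, p̂ = 0.56695.
Null standard error: √(0.55·0.45/926) = √0.000267279 = 0.016349.
Test statistic: z = 0.01695/0.016349 = 1.037.

z = 1.037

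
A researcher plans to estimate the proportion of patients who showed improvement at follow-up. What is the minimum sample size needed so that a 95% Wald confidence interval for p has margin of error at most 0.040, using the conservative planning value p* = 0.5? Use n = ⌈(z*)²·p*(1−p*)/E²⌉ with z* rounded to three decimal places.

For 95% confidence, z* = 1.960.
p*(1−p*) = 0.50·0.50 = 0.2500.
Required n before rounding: 3.841600 × 0.2500 / 0.040² = 600.250.
Rounding up, n = 601.

n = 601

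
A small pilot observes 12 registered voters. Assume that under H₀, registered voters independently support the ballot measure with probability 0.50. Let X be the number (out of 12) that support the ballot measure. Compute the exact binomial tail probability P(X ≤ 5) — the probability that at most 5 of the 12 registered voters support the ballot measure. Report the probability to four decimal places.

P = 0.3872

X is binomial with n = 12 and p = 0.50.
P(X ≤ 5) = Σ_{j=0}^{5} C(12,j)·0.50^j·0.50^{12−j}.
= 0.000244 + 0.002930 + 0.016113 + 0.053711 + 0.120850 + 0.193359 = 0.3872.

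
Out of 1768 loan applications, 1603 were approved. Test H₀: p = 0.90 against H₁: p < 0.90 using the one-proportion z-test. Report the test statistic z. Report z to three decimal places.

p̂ = 1603/1768 = 0.90667.
Under H₀, SE = √(p₀(1−p₀)/n) = √(0.90·0.10/1768) = √0.000050905 = 0.007135.
Test statistic: z = 0.00667/0.007135 = 0.935.

z = 0.935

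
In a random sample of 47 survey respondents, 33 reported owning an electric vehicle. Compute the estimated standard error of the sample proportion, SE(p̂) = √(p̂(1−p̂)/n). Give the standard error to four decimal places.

SE = 0.0667

With x = 33 successes in n = 47, p̂ = 0.70213.
p̂(1−p̂) = 0.209143.
Dividing by n and taking the root: √0.004449851 = 0.0667.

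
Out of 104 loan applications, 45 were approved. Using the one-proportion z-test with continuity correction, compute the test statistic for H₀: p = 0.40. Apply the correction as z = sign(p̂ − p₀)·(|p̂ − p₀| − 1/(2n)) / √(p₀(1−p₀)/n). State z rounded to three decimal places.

Sample proportion p̂ = 45/104 = 0.43269. p̂ − p₀ = 0.032692.
1/(2n) = 0.004808.
Corrected numerator: |0.032692| − 0.004808 = 0.027884.
SE₀ = √(0.40·0.60/104) = 0.048038.
z = (+)0.027884/0.048038 = 0.580.

z = 0.580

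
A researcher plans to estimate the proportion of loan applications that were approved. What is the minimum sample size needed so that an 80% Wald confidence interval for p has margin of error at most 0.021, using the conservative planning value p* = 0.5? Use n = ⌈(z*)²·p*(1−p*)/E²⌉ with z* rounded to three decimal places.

For 80% confidence, z* = 1.282.
p*(1−p*) = 0.2500.
Required n before rounding: 1.643524 × 0.2500 / 0.021² = 931.703.
Rounding up, n = 932.

n = 932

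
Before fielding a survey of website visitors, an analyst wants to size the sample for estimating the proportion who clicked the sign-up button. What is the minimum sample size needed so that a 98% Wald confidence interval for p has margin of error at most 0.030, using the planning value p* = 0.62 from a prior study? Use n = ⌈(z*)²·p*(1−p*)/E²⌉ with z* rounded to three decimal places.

n = 1417

For 98% confidence, z* = 2.326.
p*(1−p*) = 0.2356.
Required n before rounding: 5.410276 × 0.2356 / 0.030² = 1416.290.
Rounding up, n = 1417.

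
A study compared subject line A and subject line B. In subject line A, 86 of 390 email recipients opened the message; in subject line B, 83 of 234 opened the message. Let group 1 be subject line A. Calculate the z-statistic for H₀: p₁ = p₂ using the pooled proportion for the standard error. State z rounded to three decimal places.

z = -3.652

p̂₁ = 86/390 = 0.22051, p̂₂ = 83/234 = 0.35470.
Pooled p̂ = (86+83)/(390+234) = 169/624 = 0.27083.
SE = √[p̂(1−p̂)(1/n₁+1/n₂)] = √[0.27083·0.72917·(1/390+1/234)] ≈ 0.036747.
z = -0.13419/0.036747 = -3.652.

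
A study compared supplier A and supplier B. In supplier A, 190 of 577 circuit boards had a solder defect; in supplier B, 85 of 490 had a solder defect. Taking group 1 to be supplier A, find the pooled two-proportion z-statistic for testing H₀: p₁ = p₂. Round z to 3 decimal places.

p̂₁ = 190/577 = 0.32929, p̂₂ = 85/490 = 0.17347.
Pooling: p̂ = 275/1067 = 0.25773.
Pooled SE = √[0.1913062·0.00377392] ≈ 0.026870.
z = (p̂₁ − p̂₂)/SE = (0.32929 − 0.17347)/0.026870 = 0.15582/0.026870 = 5.799.

z = 5.799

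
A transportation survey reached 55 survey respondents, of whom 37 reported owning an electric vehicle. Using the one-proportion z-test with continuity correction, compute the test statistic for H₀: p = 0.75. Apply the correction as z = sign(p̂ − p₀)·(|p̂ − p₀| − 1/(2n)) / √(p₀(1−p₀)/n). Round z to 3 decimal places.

Sample proportion p̂ = 37/55 = 0.67273. p̂ − p₀ = -0.077273.
Continuity correction 1/(2n) = 1/110 = 0.009091.
Corrected numerator: |-0.077273| − 0.009091 = 0.068182.
SE₀ = √(0.75·0.25/55) = 0.058387.
z = (−)0.068182/0.058387 = -1.168.

z = -1.168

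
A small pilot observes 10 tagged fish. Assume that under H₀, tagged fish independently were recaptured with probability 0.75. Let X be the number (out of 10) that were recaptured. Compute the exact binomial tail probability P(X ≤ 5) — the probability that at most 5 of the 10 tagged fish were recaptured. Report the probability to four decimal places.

P = 0.0781

X is binomial with n = 10 and p = 0.75.
P(X ≤ 5) = Σ_{j=0}^{5} C(10,j)·0.75^j·0.25^{10−j}.
= 0.000001 + 0.000029 + 0.000386 + 0.003090 + 0.016222 + 0.058399 = 0.0781.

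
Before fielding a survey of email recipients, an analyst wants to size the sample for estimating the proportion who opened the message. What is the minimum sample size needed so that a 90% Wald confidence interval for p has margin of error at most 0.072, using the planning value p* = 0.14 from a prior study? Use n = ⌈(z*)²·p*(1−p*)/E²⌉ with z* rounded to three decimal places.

The 90% critical value is z* = 1.645.
p*(1−p*) = 0.14·0.86 = 0.1204.
Required n before rounding: 2.706025 × 0.1204 / 0.072² = 62.848.
⌈62.848⌉ = 63.

n = 63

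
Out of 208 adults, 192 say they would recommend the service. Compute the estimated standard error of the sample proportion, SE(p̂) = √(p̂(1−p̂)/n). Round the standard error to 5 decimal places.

SE = 0.01848

p̂ = 192/208 = 0.92308.
p̂(1−p̂) = 0.071003.
Dividing by n and taking the root: √0.000341361 = 0.01848.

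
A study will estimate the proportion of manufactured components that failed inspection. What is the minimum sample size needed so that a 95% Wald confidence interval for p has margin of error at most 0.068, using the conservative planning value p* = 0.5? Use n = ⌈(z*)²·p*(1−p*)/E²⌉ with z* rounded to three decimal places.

n = 208

For 95% confidence, z* = 1.960.
p*(1−p*) = 0.50·0.50 = 0.2500.
Required n before rounding: 3.841600 × 0.2500 / 0.068² = 207.699.
Rounding up, n = 208.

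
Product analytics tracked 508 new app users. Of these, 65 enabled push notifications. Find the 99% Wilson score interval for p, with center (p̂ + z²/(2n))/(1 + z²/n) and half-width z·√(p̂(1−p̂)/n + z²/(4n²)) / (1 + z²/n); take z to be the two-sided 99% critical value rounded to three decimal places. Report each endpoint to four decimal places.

(0.0945, 0.1710)

Here p̂ = 65/508 = 0.12795 and z = 2.576 (z² = 6.635776).
Denominator 1 + z²/n = 1 + 6.635776/508 = 1.013063.
Adjusted center: (0.12795 + z²/(2n))/1.013063 = 0.13275.
Radicand: p̂(1−p̂)/n + z²/(4n²) = 0.000219647 + 0.000006428 = 0.000226075.
Half-width = z·√(radicand)/denom = 2.576·0.015036/1.013063 = 0.03823.
Interval: 0.13275 ± 0.03823 → (0.0945, 0.1710).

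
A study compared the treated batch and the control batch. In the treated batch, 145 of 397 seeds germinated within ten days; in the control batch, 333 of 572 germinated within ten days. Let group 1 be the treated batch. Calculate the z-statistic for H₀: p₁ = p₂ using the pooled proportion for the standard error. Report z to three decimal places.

z = -6.642

Sample proportions: p̂₁ = 145/397 = 0.36524 and p̂₂ = 333/572 = 0.58217.
Pooled p̂ = (145+333)/(397+572) = 478/969 = 0.49329.
Pooled SE = √[0.2499550·0.00426714] ≈ 0.032659.
z = (p̂₁ − p̂₂)/SE = (0.36524 − 0.58217)/0.032659 = -0.21693/0.032659 = -6.642.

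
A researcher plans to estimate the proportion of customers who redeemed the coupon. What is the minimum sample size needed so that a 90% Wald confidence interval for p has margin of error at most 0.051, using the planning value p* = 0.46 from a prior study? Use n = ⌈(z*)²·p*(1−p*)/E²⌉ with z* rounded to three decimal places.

n = 259

For 90% confidence, z* = 1.645.
p*(1−p*) = 0.2484.
Required n before rounding: 2.706025 × 0.2484 / 0.051² = 258.430.
⌈258.430⌉ = 259.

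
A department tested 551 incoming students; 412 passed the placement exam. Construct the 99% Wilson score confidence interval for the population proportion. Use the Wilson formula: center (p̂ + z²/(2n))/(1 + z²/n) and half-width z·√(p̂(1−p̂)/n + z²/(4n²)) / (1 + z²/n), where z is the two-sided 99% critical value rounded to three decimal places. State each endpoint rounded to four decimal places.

p̂ = 412/551 = 0.74773; z = 2.576, so z² = 6.635776.
Denominator 1 + z²/n = 1 + 6.635776/551 = 1.012043.
Adjusted center: (0.74773 + z²/(2n))/1.012043 = 0.74478.
Radicand: p̂(1−p̂)/n + z²/(4n²) = 0.000342340 + 0.000005464 = 0.000347804.
Half-width = z·√(radicand)/denom = 2.576·0.018650/1.012043 = 0.04747.
CI: 0.74478 ± 0.04747 = (0.6973, 0.7923).

(0.6973, 0.7923)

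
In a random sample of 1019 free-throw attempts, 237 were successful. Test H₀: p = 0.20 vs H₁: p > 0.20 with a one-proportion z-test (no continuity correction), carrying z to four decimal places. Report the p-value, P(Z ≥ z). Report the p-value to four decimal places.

With x = 237 successes in n = 1019, p̂ = 0.23258.
SE₀ = √(0.20·0.80/1019) = 0.012531.
z = (p̂ − p₀)/SE = (237/1019 − 0.20)/0.012531 ≈ 2.6001.
p-value = P(Z ≥ z) with z = 2.6001 → 0.0047.

p-value = 0.0047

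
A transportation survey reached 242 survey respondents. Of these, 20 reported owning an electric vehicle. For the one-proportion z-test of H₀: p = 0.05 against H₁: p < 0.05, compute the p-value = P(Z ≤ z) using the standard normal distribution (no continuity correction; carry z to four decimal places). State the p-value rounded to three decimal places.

p-value = 0.990

With x = 20 successes in n = 242, p̂ = 0.08264.
SE₀ = √(0.05·0.95/242) = 0.014010.
z = (p̂ − p₀)/SE = (20/242 − 0.05)/0.014010 ≈ 2.3301.
From the standard normal, P(Z ≤ z) = 0.990.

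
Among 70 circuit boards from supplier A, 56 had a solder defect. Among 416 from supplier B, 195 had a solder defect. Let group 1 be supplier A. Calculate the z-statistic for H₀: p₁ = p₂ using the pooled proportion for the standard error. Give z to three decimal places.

Sample proportions: p̂₁ = 56/70 = 0.80000 and p̂₂ = 195/416 = 0.46875.
Pooling: p̂ = 251/486 = 0.51646.
Pooled SE = √[0.2497290·0.01668956] ≈ 0.064559.
z = (p̂₁ − p̂₂)/SE = (0.80000 − 0.46875)/0.064559 = 0.33125/0.064559 = 5.131.

z = 5.131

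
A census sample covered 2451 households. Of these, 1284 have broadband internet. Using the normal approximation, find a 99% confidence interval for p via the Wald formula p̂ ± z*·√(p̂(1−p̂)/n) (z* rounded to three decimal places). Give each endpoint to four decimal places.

p̂ = 1284/2451 = 0.52387.
Standard error of p̂: √(0.249430/2451) = √0.000101767 = 0.010088.
z* = 2.576 at the 99% level.
Margin of error: 2.576 × 0.010088 = 0.02599.
Interval: 0.52387 ± 0.02599 → (0.4979, 0.5499).

(0.4979, 0.5499)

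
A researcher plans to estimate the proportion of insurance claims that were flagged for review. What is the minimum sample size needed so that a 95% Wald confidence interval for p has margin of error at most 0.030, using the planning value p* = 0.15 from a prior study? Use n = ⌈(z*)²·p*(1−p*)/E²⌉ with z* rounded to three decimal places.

The 95% critical value is z* = 1.960.
p*(1−p*) = 0.15·0.85 = 0.1275.
(z*)²·p*(1−p*)/E² = 3.841600·0.1275/0.000900 = 544.227.
Rounding up, n = 545.

n = 545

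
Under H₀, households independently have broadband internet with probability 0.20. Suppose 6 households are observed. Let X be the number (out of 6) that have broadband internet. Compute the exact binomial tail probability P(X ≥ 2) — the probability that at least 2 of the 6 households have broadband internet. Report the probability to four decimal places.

X is binomial with n = 6 and p = 0.20.
P(X ≥ 2) = Σ_{j=2}^{6} C(6,j)·0.20^j·0.80^{6−j}.
= 0.245760 + 0.081920 + 0.015360 + 0.001536 + 0.000064 = 0.3446.

P = 0.3446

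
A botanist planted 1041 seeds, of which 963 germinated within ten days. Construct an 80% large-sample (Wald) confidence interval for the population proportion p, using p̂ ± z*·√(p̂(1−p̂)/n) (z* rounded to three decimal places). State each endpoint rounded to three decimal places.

(0.915, 0.936)

p̂ = 963/1041 = 0.92507.
SE = √(p̂(1−p̂)/n) = √(0.069314/1041) = 0.008160.
For 80% confidence, z* = 1.282.
Margin of error: 1.282 × 0.008160 = 0.01046.
Interval: 0.92507 ± 0.01046 → (0.915, 0.936).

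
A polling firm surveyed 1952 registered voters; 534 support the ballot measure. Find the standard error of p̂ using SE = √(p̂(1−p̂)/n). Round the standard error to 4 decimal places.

p̂ = 534/1952 = 0.27357.
p̂(1−p̂) = 0.27357·0.72643 = 0.198729.
SE = √(0.198729/1952) = 0.0101.

SE = 0.0101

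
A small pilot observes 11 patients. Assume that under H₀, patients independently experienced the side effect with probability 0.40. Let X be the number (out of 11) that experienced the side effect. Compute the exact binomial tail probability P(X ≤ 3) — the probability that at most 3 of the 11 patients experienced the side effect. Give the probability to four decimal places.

P = 0.2963

X ~ Binomial(n=11, p=0.40).
P(X ≤ 3) = C(11,0)·0.40^0·0.60^11 + C(11,1)·0.40^1·0.60^10 + C(11,2)·0.40^2·0.60^9 + C(11,3)·0.40^3·0.60^8.
= 0.003628 + 0.026605 + 0.088684 + 0.177367 = 0.2963.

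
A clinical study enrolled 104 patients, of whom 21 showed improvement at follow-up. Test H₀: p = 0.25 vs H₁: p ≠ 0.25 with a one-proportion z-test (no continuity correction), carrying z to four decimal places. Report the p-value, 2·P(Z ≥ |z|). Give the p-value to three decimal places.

The sample proportion is 21/104 = 0.20192.
Null standard error: √(0.25·0.75/104) = √0.001802885 = 0.042460.
Test statistic (full precision, shown to 4 dp): z = (21/104 − 0.25)/SE₀ ≈ -1.1323.
From the standard normal, 2·P(Z ≥ |z|) = 0.258.

p-value = 0.258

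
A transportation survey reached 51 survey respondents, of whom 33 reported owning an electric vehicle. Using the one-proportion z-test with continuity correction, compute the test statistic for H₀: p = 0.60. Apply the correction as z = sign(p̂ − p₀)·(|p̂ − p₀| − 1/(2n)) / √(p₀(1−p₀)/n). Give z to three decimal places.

The sample proportion is 33/51 = 0.64706. p̂ − p₀ = 0.047059.
Continuity correction 1/(2n) = 1/102 = 0.009804.
Corrected numerator: |0.047059| − 0.009804 = 0.037255.
Null standard error: √(0.60·0.40/51) = √0.004705882 = 0.068599.
z = (+)0.037255/0.068599 = 0.543.

z = 0.543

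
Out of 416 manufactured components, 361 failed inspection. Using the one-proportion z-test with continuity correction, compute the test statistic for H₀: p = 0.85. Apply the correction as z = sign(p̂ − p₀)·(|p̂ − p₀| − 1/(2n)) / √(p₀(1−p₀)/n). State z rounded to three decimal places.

z = 0.947

The sample proportion is 361/416 = 0.86779. p̂ − p₀ = 0.017788.
1/(2n) = 0.001202.
Corrected numerator: |0.017788| − 0.001202 = 0.016586.
Null standard error: √(0.85·0.15/416) = √0.000306490 = 0.017507.
z = (+)0.016586/0.017507 = 0.947.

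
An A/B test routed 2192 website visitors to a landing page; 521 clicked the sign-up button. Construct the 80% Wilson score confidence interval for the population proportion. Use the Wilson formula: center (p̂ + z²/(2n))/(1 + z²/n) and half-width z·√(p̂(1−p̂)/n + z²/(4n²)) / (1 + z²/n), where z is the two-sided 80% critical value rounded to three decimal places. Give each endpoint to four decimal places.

Here p̂ = 521/2192 = 0.23768 and z = 1.282 (z² = 1.643524).
1 + z²/n = 1.000750.
Adjusted center: (0.23768 + z²/(2n))/1.000750 = 0.23788.
Radicand: p̂(1−p̂)/n + z²/(4n²) = 0.000082659 + 0.000000086 = 0.000082745.
Half-width = z·√(radicand)/denom = 1.282·0.009096/1.000750 = 0.01165.
CI: 0.23788 ± 0.01165 = (0.2262, 0.2495).

(0.2262, 0.2495)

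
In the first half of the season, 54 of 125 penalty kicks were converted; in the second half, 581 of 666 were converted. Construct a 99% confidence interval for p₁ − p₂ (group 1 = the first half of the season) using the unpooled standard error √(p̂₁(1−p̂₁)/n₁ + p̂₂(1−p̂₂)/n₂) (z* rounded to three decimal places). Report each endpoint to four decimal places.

(-0.5593, -0.3215)

p̂₁ = 54/125 = 0.43200, p̂₂ = 581/666 = 0.87237; p̂₁ − p̂₂ = -0.44037.
Unpooled SE = √(p̂₁(1−p̂₁)/n₁ + p̂₂(1−p̂₂)/n₂) = √(0.001963008 + 0.000167175) = 0.046154.
For 99% confidence, z* = 2.576. Margin of error = 0.11889.
So the interval runs from -0.5593 to -0.3215.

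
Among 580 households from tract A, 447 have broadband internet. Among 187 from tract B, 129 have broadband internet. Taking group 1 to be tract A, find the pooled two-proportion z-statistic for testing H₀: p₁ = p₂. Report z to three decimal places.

z = 2.223

p̂₁ = 447/580 = 0.77069, p̂₂ = 129/187 = 0.68984.
Pooling: p̂ = 576/767 = 0.75098.
SE = √[p̂(1−p̂)(1/n₁+1/n₂)] = √[0.75098·0.24902·(1/580+1/187)] ≈ 0.036366.
z = 0.08085/0.036366 = 2.223.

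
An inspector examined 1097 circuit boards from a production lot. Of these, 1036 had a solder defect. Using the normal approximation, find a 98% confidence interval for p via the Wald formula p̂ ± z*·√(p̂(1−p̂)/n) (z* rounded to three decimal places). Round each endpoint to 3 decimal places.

p̂ = 1036/1097 = 0.94439.
SE(p̂) = √(0.94439·0.05561/1097) = 0.006919.
For 98% confidence, z* = 2.326.
Margin = 2.326·0.006919 = 0.01609.
Interval: 0.94439 ± 0.01609 → (0.928, 0.960).

(0.928, 0.960)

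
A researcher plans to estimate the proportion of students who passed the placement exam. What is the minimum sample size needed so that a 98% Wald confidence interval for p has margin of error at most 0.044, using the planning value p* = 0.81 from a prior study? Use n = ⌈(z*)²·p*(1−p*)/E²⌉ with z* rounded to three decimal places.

z* = 2.326 at the 98% level.
p*(1−p*) = 0.1539.
Required n before rounding: 5.410276 × 0.1539 / 0.044² = 430.083.
⌈430.083⌉ = 431.

n = 431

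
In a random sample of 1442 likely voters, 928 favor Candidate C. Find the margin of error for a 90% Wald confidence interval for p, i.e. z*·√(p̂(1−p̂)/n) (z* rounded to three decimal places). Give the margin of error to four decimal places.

ME = 0.0207

p̂ = 928/1442 = 0.64355.
Standard error of p̂: √(0.229393/1442) = √0.000159080 = 0.012613.
For 90% confidence, z* = 1.645.
So ME = 0.0207.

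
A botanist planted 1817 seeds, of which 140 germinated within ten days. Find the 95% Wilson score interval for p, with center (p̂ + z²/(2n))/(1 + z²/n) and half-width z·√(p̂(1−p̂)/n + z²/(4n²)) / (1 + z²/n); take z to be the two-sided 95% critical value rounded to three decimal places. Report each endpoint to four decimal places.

p̂ = 140/1817 = 0.07705; z = 1.960, so z² = 3.841600.
Denominator 1 + z²/n = 1 + 3.841600/1817 = 1.002114.
Center = (0.07705 + 0.001057)/1.002114 = 0.07794.
Radicand: p̂(1−p̂)/n + z²/(4n²) = 0.000039138 + 0.000000291 = 0.000039429.
Half-width = 1.960·√0.000039429/1.002114 = 0.01228.
Interval: 0.07794 ± 0.01228 → (0.0657, 0.0902).

(0.0657, 0.0902)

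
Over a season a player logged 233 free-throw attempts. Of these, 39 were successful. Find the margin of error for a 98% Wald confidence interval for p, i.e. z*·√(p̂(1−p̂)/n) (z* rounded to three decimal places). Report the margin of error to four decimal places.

ME = 0.0569

With x = 39 successes in n = 233, p̂ = 0.16738.
SE(p̂) = √(0.16738·0.83262/233) = 0.024457.
For 98% confidence, z* = 2.326.
So ME = 0.0569.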